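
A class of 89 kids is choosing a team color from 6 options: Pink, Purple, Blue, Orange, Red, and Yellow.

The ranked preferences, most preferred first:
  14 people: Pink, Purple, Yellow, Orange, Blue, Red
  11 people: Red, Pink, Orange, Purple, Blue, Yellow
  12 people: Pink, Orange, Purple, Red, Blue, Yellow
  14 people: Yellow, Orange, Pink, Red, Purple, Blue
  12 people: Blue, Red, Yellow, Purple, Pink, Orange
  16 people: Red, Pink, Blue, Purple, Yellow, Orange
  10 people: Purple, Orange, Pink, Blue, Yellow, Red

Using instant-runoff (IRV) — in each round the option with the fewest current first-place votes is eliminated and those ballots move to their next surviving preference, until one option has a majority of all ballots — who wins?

Pink

Round 1: Pink 26, Purple 10, Blue 12, Orange 0, Red 27, Yellow 14. Orange eliminated.
Round 2: Pink 26, Purple 10, Blue 12, Red 27, Yellow 14. Purple eliminated.
Round 3: Pink 36, Blue 12, Red 27, Yellow 14. Blue eliminated.
Round 4: Pink 36, Red 39, Yellow 14. Yellow eliminated.
Round 5: Pink 50, Red 39. Pink has a majority (≥45).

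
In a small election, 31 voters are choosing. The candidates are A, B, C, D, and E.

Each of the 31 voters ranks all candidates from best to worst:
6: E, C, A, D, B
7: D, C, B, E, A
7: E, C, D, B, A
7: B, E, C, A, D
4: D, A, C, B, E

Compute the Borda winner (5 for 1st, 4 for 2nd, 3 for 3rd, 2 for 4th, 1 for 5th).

C

A: 6×3 + 7×1 + 7×1 + 7×2 + 4×4 = 62
B: 6×1 + 7×3 + 7×2 + 7×5 + 4×2 = 84
C: 6×4 + 7×4 + 7×4 + 7×3 + 4×3 = 113
D: 6×2 + 7×5 + 7×3 + 7×1 + 4×5 = 95
E: 6×5 + 7×2 + 7×5 + 7×4 + 4×1 = 111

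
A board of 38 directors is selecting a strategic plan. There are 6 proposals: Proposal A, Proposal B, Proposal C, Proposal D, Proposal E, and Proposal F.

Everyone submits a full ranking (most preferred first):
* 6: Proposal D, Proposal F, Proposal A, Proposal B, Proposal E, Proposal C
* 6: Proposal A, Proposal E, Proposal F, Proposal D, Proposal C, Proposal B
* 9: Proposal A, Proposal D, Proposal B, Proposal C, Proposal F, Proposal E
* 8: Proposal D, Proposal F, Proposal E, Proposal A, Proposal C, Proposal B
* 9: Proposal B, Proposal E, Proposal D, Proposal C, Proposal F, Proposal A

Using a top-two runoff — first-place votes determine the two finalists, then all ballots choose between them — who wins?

Round 1 first-place votes: Proposal A 15, Proposal B 9, Proposal C 0, Proposal D 14, Proposal E 0, Proposal F 0. Proposal A and Proposal D advance.
Runoff: Proposal A is ranked above Proposal D on 15 ballots, Proposal D above Proposal A on 23.

Proposal D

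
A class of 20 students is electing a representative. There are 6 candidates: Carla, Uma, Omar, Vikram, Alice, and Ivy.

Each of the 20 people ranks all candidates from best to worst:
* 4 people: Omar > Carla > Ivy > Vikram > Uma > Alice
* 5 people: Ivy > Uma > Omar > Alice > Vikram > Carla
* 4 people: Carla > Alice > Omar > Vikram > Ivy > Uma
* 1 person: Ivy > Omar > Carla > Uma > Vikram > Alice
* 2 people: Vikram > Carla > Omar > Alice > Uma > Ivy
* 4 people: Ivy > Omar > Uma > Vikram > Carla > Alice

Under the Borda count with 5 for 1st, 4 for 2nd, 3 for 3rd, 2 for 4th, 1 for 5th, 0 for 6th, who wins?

Omar

Carla: 4×4 + 5×0 + 4×5 + 1×3 + 2×4 + 4×1 = 51
Uma: 4×1 + 5×4 + 4×0 + 1×2 + 2×1 + 4×3 = 40
Omar: 4×5 + 5×3 + 4×3 + 1×4 + 2×3 + 4×4 = 73
Vikram: 4×2 + 5×1 + 4×2 + 1×1 + 2×5 + 4×2 = 40
Alice: 4×0 + 5×2 + 4×4 + 1×0 + 2×2 + 4×0 = 30
Ivy: 4×3 + 5×5 + 4×1 + 1×5 + 2×0 + 4×5 = 66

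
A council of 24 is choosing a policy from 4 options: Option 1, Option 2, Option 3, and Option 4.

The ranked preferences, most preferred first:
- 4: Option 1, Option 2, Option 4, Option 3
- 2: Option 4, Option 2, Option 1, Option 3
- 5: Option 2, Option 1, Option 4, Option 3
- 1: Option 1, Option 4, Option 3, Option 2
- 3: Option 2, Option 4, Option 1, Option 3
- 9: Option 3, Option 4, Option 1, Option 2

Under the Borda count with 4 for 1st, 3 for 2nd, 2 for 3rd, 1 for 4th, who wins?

Option 1: 4×4 + 2×2 + 5×3 + 1×4 + 3×2 + 9×2 = 63
Option 2: 4×3 + 2×3 + 5×4 + 1×1 + 3×4 + 9×1 = 60
Option 3: 4×1 + 2×1 + 5×1 + 1×2 + 3×1 + 9×4 = 52
Option 4: 4×2 + 2×4 + 5×2 + 1×3 + 3×3 + 9×3 = 65

Option 4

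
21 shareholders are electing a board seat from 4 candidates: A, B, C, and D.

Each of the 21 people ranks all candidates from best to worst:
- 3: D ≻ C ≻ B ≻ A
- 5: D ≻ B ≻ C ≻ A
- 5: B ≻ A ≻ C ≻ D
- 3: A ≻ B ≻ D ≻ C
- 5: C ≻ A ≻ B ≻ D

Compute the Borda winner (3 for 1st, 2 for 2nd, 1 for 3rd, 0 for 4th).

B

A: 3×0 + 5×0 + 5×2 + 3×3 + 5×2 = 29
B: 3×1 + 5×2 + 5×3 + 3×2 + 5×1 = 39
C: 3×2 + 5×1 + 5×1 + 3×0 + 5×3 = 31
D: 3×3 + 5×3 + 5×0 + 3×1 + 5×0 = 27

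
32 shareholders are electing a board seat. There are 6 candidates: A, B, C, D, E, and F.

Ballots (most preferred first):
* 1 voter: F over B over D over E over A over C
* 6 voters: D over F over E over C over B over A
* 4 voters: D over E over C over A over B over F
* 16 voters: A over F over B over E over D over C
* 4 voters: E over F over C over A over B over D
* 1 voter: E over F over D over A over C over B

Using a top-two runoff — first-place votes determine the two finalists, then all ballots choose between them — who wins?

Round 1 first-place votes: A 16, B 0, C 0, D 10, E 5, F 1. A and D advance.
Runoff: A is ranked above D on 20 ballots, D above A on 12.

A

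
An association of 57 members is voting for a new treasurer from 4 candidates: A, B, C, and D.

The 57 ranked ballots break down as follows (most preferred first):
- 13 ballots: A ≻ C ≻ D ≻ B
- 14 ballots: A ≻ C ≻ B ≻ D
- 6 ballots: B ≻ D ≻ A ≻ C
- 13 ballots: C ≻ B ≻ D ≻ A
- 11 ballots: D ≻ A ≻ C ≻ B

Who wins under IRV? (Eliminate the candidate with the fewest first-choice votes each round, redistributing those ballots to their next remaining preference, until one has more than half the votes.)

Round 1: A 27, B 6, C 13, D 11. B eliminated.
Round 2: A 27, C 13, D 17. C eliminated.
Round 3: A 27, D 30. D has a majority (≥29).

D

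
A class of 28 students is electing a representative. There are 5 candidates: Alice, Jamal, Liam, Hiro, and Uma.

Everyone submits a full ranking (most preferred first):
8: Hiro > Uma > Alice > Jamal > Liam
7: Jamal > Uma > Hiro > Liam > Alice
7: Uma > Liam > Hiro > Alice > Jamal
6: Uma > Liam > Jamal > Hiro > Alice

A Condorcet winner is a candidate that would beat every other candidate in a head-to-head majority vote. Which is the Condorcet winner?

Uma

Uma vs Alice: 28–0
Uma vs Jamal: 21–7
Uma vs Liam: 28–0
Uma vs Hiro: 20–8
Uma beats every other candidate.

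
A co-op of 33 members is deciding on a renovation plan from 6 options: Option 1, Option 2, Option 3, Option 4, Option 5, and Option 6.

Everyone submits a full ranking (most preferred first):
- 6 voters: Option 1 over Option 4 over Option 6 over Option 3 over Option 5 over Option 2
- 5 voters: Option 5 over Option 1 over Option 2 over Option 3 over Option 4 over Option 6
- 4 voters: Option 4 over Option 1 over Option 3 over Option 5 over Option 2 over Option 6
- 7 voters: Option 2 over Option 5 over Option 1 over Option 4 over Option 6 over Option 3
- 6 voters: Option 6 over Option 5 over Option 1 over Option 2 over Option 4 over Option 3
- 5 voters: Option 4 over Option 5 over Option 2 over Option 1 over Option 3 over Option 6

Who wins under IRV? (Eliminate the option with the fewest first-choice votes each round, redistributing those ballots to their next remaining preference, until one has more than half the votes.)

Round 1: Option 1 6, Option 2 7, Option 3 0, Option 4 9, Option 5 5, Option 6 6. Option 3 eliminated.
Round 2: Option 1 6, Option 2 7, Option 4 9, Option 5 5, Option 6 6. Option 5 eliminated.
Round 3: Option 1 11, Option 2 7, Option 4 9, Option 6 6. Option 6 eliminated.
Round 4: Option 1 17, Option 2 7, Option 4 9. Option 1 has a majority (≥17).

Option 1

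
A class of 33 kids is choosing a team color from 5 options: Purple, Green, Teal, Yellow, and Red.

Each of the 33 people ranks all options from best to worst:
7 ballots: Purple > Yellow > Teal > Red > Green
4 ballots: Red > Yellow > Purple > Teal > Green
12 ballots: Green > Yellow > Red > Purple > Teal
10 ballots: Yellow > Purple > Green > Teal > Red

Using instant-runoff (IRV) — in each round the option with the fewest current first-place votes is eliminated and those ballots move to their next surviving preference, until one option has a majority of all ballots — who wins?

Round 1: Purple 7, Green 12, Teal 0, Yellow 10, Red 4. Teal eliminated.
Round 2: Purple 7, Green 12, Yellow 10, Red 4. Red eliminated.
Round 3: Purple 7, Green 12, Yellow 14. Purple eliminated.
Round 4: Green 12, Yellow 21. Yellow has a majority (≥17).

Yellow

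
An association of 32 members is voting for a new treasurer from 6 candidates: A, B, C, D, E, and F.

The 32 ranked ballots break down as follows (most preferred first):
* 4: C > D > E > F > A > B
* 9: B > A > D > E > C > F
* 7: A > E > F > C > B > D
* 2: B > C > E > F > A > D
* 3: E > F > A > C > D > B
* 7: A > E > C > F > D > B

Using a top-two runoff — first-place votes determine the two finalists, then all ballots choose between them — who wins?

Round 1 first-place votes: A 14, B 11, C 4, D 0, E 3, F 0. A and B advance.
Runoff: A is ranked above B on 21 ballots, B above A on 11.

A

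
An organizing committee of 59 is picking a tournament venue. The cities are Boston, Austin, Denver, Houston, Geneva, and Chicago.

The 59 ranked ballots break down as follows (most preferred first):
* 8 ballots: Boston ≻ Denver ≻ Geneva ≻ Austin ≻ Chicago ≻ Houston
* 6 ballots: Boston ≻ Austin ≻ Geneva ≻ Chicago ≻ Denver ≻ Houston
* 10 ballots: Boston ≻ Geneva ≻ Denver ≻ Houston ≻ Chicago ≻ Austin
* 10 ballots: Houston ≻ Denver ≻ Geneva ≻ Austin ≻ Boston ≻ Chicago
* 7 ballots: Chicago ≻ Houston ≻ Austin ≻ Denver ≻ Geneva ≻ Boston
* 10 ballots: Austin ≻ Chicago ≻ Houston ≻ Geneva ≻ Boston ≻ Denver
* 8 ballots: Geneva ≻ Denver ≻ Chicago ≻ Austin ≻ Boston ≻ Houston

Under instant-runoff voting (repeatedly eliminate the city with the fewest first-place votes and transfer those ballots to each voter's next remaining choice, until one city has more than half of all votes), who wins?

Austin

Round 1: Boston 24, Austin 10, Denver 0, Houston 10, Geneva 8, Chicago 7. Denver eliminated.
Round 2: Boston 24, Austin 10, Houston 10, Geneva 8, Chicago 7. Chicago eliminated.
Round 3: Boston 24, Austin 10, Houston 17, Geneva 8. Geneva eliminated.
Round 4: Boston 24, Austin 18, Houston 17. Houston eliminated.
Round 5: Boston 24, Austin 35. Austin has a majority (≥30).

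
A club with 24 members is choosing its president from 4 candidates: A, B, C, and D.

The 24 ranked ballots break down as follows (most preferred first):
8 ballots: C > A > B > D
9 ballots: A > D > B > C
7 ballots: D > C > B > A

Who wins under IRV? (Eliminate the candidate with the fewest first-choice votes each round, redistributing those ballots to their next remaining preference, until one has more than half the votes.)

Round 1: A 9, B 0, C 8, D 7. B eliminated.
Round 2: A 9, C 8, D 7. D eliminated.
Round 3: A 9, C 15. C has a majority (≥13).

C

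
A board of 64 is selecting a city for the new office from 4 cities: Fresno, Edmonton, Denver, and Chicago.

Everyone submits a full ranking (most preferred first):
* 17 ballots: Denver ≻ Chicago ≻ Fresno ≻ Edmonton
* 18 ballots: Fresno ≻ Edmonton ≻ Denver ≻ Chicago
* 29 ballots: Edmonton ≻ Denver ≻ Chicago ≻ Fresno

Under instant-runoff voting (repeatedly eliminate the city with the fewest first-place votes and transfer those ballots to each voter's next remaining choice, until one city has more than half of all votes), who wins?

Fresno

Round 1: Fresno 18, Edmonton 29, Denver 17, Chicago 0. Chicago eliminated.
Round 2: Fresno 18, Edmonton 29, Denver 17. Denver eliminated.
Round 3: Fresno 35, Edmonton 29. Fresno has a majority (≥33).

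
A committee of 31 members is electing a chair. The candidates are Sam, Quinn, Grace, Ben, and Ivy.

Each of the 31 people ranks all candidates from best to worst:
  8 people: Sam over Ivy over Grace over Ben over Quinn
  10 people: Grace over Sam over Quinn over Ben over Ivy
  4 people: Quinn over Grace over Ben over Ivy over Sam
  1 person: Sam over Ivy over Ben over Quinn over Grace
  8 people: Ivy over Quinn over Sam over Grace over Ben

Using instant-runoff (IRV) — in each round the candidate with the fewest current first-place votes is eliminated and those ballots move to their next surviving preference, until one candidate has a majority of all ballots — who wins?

Sam

Round 1: Sam 9, Quinn 4, Grace 10, Ben 0, Ivy 8. Ben eliminated.
Round 2: Sam 9, Quinn 4, Grace 10, Ivy 8. Quinn eliminated.
Round 3: Sam 9, Grace 14, Ivy 8. Ivy eliminated.
Round 4: Sam 17, Grace 14. Sam has a majority (≥16).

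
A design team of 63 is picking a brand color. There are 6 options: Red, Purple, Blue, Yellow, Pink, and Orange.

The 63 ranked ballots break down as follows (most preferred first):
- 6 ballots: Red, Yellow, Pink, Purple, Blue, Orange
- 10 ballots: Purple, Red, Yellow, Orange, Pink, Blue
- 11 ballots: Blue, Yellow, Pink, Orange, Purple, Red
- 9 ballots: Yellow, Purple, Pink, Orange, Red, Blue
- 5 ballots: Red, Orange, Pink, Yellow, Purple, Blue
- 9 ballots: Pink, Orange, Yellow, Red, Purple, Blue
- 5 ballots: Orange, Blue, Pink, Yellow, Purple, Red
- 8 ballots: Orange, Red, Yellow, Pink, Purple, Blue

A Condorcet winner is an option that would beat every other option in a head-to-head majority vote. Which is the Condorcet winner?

Yellow

Yellow vs Red: 34–29
Yellow vs Purple: 53–10
Yellow vs Blue: 47–16
Yellow vs Pink: 44–19
Yellow vs Orange: 36–27
Yellow beats every other option.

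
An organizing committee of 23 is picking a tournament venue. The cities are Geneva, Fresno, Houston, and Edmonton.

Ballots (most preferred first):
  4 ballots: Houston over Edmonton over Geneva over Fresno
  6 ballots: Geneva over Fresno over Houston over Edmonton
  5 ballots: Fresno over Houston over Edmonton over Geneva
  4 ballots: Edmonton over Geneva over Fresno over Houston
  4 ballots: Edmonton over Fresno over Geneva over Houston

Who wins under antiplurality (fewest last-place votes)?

Last-place votes: Geneva 5, Fresno 4, Houston 8, Edmonton 6.

Fresno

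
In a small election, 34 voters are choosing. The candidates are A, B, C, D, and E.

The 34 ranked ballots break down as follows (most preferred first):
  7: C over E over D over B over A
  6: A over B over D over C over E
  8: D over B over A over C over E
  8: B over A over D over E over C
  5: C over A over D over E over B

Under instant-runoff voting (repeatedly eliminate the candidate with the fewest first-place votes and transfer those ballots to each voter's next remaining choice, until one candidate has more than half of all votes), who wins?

B

Round 1: A 6, B 8, C 12, D 8, E 0. E eliminated.
Round 2: A 6, B 8, C 12, D 8. A eliminated.
Round 3: B 14, C 12, D 8. D eliminated.
Round 4: B 22, C 12. B has a majority (≥18).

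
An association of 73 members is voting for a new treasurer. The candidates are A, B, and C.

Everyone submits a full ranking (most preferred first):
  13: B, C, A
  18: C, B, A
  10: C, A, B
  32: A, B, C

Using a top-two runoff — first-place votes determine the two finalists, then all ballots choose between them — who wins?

Round 1 first-place votes: A 32, B 13, C 28. A and C advance.
Runoff: A is ranked above C on 32 ballots, C above A on 41.

C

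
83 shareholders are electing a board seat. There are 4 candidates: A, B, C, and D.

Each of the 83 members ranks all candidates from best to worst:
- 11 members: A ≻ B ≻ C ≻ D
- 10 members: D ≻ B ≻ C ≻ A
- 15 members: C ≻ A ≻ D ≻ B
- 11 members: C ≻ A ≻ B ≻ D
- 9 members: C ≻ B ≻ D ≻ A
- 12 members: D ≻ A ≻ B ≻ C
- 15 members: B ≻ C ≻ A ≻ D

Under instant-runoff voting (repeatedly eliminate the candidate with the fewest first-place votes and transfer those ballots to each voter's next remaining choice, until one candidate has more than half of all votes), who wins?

Round 1: A 11, B 15, C 35, D 22. A eliminated.
Round 2: B 26, C 35, D 22. D eliminated.
Round 3: B 48, C 35. B has a majority (≥42).

B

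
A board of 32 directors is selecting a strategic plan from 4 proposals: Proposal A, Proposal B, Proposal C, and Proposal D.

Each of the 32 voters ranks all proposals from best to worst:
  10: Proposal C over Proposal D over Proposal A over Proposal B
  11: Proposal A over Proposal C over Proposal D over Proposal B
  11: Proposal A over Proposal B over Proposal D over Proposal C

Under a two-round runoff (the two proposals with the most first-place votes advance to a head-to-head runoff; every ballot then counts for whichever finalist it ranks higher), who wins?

Proposal A

Round 1 first-place votes: Proposal A 22, Proposal B 0, Proposal C 10, Proposal D 0. Proposal A and Proposal C advance.
Runoff: Proposal A is ranked above Proposal C on 22 ballots, Proposal C above Proposal A on 10.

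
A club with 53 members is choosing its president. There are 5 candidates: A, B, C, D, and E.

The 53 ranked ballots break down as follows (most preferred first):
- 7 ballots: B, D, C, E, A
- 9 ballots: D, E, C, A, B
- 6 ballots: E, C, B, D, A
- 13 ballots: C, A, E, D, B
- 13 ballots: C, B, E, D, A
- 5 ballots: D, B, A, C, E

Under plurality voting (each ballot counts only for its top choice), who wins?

C

First-place votes: A 0, B 7, C 26, D 14, E 6.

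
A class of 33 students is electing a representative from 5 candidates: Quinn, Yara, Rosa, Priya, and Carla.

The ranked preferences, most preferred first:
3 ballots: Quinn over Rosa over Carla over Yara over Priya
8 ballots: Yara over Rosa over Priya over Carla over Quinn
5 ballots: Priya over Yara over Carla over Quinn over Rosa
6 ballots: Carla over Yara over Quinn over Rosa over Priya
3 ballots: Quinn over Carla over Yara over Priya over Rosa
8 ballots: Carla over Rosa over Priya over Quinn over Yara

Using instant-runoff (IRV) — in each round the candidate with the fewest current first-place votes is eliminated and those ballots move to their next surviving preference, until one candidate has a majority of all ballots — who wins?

Carla

Round 1: Quinn 6, Yara 8, Rosa 0, Priya 5, Carla 14. Rosa eliminated.
Round 2: Quinn 6, Yara 8, Priya 5, Carla 14. Priya eliminated.
Round 3: Quinn 6, Yara 13, Carla 14. Quinn eliminated.
Round 4: Yara 13, Carla 20. Carla has a majority (≥17).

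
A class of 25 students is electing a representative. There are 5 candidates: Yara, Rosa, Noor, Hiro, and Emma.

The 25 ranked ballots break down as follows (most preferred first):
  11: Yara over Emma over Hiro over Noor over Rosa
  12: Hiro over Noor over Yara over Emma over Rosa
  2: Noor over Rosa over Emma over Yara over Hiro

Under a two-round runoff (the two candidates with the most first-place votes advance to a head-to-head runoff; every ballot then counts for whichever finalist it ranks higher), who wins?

Round 1 first-place votes: Yara 11, Rosa 0, Noor 2, Hiro 12, Emma 0. Hiro and Yara advance.
Runoff: Hiro is ranked above Yara on 12 ballots, Yara above Hiro on 13.

Yara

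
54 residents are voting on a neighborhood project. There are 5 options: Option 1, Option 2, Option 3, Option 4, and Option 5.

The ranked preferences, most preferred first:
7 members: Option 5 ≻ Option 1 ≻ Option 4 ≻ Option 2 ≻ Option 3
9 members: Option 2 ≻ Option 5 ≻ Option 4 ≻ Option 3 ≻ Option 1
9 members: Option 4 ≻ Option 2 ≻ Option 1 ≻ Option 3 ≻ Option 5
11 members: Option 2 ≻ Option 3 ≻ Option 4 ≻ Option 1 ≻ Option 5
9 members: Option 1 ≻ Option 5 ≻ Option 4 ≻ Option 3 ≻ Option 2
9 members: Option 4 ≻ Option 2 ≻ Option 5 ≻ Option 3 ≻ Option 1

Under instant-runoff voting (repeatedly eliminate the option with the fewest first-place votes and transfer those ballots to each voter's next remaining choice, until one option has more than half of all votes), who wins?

Round 1: Option 1 9, Option 2 20, Option 3 0, Option 4 18, Option 5 7. Option 3 eliminated.
Round 2: Option 1 9, Option 2 20, Option 4 18, Option 5 7. Option 5 eliminated.
Round 3: Option 1 16, Option 2 20, Option 4 18. Option 1 eliminated.
Round 4: Option 2 20, Option 4 34. Option 4 has a majority (≥28).

Option 4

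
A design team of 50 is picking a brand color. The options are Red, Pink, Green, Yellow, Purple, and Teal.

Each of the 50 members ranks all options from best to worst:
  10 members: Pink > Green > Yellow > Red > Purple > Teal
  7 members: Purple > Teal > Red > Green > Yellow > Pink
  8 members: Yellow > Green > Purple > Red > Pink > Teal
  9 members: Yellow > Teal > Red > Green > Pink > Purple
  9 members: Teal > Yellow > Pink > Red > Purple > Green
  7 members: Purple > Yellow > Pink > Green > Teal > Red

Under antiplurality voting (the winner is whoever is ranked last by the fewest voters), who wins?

Last-place votes: Red 7, Pink 7, Green 9, Yellow 0, Purple 9, Teal 18.

Yellow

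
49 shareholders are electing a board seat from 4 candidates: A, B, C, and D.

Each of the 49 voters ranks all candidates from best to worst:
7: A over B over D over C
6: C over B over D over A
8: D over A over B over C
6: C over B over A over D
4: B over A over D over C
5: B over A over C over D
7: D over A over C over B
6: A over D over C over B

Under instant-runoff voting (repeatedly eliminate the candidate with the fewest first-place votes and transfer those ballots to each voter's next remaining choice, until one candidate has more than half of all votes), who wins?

Round 1: A 13, B 9, C 12, D 15. B eliminated.
Round 2: A 22, C 12, D 15. C eliminated.
Round 3: A 28, D 21. A has a majority (≥25).

A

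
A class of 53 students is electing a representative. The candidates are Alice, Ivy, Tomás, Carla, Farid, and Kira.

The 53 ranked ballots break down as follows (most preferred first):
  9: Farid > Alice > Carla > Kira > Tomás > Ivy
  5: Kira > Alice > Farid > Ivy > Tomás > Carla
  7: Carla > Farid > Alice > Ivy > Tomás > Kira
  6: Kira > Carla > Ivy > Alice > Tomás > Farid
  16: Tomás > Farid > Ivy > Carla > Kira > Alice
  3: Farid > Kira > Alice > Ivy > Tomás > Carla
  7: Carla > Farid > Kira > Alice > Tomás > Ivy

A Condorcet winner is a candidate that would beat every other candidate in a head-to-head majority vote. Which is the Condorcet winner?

Farid vs Alice: 42–11
Farid vs Ivy: 47–6
Farid vs Tomás: 31–22
Farid vs Carla: 33–20
Farid vs Kira: 42–11
Farid beats every other candidate.

Farid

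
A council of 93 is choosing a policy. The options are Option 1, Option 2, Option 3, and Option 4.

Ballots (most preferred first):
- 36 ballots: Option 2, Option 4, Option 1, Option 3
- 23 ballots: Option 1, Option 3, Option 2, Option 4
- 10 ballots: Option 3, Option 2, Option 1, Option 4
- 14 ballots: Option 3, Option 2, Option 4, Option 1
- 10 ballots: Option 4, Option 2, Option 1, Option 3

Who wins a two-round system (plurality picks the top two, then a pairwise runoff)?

Round 1 first-place votes: Option 1 23, Option 2 36, Option 3 24, Option 4 10. Option 2 and Option 3 advance.
Runoff: Option 2 is ranked above Option 3 on 46 ballots, Option 3 above Option 2 on 47.

Option 3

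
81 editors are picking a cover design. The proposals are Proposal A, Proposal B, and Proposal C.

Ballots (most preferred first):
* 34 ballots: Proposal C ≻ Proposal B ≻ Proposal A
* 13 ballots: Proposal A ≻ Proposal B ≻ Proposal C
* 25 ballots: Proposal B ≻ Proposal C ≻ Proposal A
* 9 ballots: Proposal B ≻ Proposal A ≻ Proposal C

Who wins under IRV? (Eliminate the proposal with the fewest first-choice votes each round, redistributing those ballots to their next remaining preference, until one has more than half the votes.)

Round 1: Proposal A 13, Proposal B 34, Proposal C 34. Proposal A eliminated.
Round 2: Proposal B 47, Proposal C 34. Proposal B has a majority (≥41).

Proposal B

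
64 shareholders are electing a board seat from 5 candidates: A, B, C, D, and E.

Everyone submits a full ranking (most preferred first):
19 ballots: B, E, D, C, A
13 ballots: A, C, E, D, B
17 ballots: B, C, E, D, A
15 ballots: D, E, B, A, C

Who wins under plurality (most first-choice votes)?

First-place votes: A 13, B 36, C 0, D 15, E 0.

B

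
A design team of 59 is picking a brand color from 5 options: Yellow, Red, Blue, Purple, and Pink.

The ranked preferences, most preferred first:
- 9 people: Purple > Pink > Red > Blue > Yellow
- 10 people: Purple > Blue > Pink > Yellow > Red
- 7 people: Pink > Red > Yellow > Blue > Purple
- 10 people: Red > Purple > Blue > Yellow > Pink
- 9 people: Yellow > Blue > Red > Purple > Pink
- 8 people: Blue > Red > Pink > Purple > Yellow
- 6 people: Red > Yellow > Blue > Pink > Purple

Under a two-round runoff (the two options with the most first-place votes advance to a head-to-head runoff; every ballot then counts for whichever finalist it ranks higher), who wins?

Round 1 first-place votes: Yellow 9, Red 16, Blue 8, Purple 19, Pink 7. Purple and Red advance.
Runoff: Purple is ranked above Red on 19 ballots, Red above Purple on 40.

Red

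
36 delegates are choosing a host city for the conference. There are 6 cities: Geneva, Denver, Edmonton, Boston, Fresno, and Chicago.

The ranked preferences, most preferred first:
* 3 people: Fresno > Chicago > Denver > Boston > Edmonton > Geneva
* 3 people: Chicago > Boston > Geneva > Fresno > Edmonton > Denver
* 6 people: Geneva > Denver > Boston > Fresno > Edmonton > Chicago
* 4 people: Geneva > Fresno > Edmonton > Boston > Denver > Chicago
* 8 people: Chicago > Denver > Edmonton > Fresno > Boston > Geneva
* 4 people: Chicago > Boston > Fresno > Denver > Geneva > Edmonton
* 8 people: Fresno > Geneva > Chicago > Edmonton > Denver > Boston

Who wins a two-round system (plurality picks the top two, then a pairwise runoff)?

Fresno

Round 1 first-place votes: Geneva 10, Denver 0, Edmonton 0, Boston 0, Fresno 11, Chicago 15. Chicago and Fresno advance.
Runoff: Chicago is ranked above Fresno on 15 ballots, Fresno above Chicago on 21.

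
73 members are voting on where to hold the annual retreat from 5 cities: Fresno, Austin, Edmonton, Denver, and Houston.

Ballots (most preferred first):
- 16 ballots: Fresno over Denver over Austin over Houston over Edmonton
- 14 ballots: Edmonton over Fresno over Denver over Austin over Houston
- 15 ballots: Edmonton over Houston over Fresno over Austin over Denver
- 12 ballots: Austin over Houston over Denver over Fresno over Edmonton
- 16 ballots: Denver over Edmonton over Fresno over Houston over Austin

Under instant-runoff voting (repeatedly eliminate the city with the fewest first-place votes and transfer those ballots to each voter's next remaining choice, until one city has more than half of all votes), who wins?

Round 1: Fresno 16, Austin 12, Edmonton 29, Denver 16, Houston 0. Houston eliminated.
Round 2: Fresno 16, Austin 12, Edmonton 29, Denver 16. Austin eliminated.
Round 3: Fresno 16, Edmonton 29, Denver 28. Fresno eliminated.
Round 4: Edmonton 29, Denver 44. Denver has a majority (≥37).

Denver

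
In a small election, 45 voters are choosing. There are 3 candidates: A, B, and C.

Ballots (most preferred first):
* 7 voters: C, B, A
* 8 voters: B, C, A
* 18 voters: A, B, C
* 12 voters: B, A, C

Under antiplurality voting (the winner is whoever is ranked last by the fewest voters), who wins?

B

Last-place votes: A 15, B 0, C 30.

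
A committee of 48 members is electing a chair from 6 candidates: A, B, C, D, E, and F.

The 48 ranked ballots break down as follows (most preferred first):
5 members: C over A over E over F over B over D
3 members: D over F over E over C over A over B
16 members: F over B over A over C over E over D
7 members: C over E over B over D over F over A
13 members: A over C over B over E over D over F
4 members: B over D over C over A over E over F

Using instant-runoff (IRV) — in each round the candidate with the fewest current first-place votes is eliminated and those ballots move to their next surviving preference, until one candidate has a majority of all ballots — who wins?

C

Round 1: A 13, B 4, C 12, D 3, E 0, F 16. E eliminated.
Round 2: A 13, B 4, C 12, D 3, F 16. D eliminated.
Round 3: A 13, B 4, C 12, F 19. B eliminated.
Round 4: A 13, C 16, F 19. A eliminated.
Round 5: C 29, F 19. C has a majority (≥25).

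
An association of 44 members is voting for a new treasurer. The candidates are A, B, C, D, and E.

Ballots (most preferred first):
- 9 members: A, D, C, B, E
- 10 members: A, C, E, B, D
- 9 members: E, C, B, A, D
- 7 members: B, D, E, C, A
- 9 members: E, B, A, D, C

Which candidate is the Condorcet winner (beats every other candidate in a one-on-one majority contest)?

E vs A: 25–19
E vs B: 28–16
E vs C: 25–19
E vs D: 28–16
E beats every other candidate.

E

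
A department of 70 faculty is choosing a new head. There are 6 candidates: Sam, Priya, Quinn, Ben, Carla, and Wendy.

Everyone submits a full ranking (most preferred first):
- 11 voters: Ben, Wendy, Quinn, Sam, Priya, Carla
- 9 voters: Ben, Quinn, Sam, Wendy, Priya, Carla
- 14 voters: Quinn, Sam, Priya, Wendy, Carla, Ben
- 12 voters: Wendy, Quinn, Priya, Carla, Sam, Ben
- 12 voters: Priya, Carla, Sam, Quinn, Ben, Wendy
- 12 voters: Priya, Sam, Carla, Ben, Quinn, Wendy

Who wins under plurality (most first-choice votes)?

Priya

First-place votes: Sam 0, Priya 24, Quinn 14, Ben 20, Carla 0, Wendy 12.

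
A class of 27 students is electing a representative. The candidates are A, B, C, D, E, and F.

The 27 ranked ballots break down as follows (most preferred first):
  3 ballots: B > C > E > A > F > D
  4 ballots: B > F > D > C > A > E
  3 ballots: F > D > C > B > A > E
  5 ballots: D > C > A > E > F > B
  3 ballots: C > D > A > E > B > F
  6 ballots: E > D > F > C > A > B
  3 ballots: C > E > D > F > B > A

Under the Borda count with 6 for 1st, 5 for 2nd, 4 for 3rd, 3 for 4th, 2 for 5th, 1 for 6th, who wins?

D

A: 3×3 + 4×2 + 3×2 + 5×4 + 3×4 + 6×2 + 3×1 = 70
B: 3×6 + 4×6 + 3×3 + 5×1 + 3×2 + 6×1 + 3×2 = 74
C: 3×5 + 4×3 + 3×4 + 5×5 + 3×6 + 6×3 + 3×6 = 118
D: 3×1 + 4×4 + 3×5 + 5×6 + 3×5 + 6×5 + 3×4 = 121
E: 3×4 + 4×1 + 3×1 + 5×3 + 3×3 + 6×6 + 3×5 = 94
F: 3×2 + 4×5 + 3×6 + 5×2 + 3×1 + 6×4 + 3×3 = 90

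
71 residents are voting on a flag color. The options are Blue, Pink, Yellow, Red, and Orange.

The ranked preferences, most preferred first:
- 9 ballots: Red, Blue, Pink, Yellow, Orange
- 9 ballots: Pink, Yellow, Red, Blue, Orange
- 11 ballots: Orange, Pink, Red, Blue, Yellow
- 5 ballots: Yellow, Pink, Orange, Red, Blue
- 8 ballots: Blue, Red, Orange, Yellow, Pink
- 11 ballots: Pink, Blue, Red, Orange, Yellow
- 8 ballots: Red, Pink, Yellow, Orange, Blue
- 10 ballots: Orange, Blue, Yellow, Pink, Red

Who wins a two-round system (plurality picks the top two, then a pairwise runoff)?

Pink

Round 1 first-place votes: Blue 8, Pink 20, Yellow 5, Red 17, Orange 21. Orange and Pink advance.
Runoff: Orange is ranked above Pink on 29 ballots, Pink above Orange on 42.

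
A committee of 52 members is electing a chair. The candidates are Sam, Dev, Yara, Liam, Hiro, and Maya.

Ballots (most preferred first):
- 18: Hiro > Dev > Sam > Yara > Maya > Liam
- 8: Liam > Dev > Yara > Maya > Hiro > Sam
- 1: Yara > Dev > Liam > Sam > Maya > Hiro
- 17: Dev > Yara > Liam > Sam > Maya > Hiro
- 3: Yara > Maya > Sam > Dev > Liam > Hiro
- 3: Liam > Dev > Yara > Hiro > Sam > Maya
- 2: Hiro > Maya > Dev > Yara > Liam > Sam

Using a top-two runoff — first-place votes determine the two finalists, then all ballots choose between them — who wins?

Round 1 first-place votes: Sam 0, Dev 17, Yara 4, Liam 11, Hiro 20, Maya 0. Hiro and Dev advance.
Runoff: Hiro is ranked above Dev on 20 ballots, Dev above Hiro on 32.

Dev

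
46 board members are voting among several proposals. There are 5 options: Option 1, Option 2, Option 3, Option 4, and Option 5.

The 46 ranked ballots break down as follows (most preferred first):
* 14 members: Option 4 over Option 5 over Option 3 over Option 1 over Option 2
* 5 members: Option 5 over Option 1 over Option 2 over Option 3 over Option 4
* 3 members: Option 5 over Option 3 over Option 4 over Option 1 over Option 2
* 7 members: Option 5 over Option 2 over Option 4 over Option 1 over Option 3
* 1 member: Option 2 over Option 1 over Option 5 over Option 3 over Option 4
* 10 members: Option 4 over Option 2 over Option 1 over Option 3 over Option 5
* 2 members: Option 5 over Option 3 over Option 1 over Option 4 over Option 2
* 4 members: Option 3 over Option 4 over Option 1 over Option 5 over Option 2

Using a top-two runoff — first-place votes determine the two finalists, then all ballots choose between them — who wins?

Option 4

Round 1 first-place votes: Option 1 0, Option 2 1, Option 3 4, Option 4 24, Option 5 17. Option 4 and Option 5 advance.
Runoff: Option 4 is ranked above Option 5 on 28 ballots, Option 5 above Option 4 on 18.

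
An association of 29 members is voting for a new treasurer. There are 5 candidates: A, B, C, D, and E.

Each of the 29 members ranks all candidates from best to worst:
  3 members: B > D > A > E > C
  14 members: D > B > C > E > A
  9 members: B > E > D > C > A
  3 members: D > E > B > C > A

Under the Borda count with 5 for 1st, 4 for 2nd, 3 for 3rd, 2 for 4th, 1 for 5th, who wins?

A: 3×3 + 14×1 + 9×1 + 3×1 = 35
B: 3×5 + 14×4 + 9×5 + 3×3 = 125
C: 3×1 + 14×3 + 9×2 + 3×2 = 69
D: 3×4 + 14×5 + 9×3 + 3×5 = 124
E: 3×2 + 14×2 + 9×4 + 3×4 = 82

B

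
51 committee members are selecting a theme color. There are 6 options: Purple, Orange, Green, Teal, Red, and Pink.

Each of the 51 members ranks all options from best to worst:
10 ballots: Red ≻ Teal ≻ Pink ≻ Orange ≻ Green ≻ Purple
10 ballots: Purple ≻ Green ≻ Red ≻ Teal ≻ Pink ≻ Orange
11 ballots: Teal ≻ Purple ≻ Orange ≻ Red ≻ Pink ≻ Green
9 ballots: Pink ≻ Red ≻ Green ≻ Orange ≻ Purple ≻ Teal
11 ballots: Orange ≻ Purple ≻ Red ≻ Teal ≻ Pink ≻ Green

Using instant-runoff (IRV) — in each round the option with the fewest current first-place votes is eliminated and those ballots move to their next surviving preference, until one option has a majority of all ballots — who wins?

Round 1: Purple 10, Orange 11, Green 0, Teal 11, Red 10, Pink 9. Green eliminated.
Round 2: Purple 10, Orange 11, Teal 11, Red 10, Pink 9. Pink eliminated.
Round 3: Purple 10, Orange 11, Teal 11, Red 19. Purple eliminated.
Round 4: Orange 11, Teal 11, Red 29. Red has a majority (≥26).

Red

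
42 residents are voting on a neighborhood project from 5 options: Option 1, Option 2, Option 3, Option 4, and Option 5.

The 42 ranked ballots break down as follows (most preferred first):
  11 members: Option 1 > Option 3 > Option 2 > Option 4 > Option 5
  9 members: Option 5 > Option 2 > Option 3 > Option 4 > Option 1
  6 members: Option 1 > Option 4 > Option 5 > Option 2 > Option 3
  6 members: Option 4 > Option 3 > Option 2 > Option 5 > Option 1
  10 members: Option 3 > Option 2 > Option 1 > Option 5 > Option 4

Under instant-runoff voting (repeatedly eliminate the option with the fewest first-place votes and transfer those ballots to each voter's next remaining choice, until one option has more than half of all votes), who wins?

Option 3

Round 1: Option 1 17, Option 2 0, Option 3 10, Option 4 6, Option 5 9. Option 2 eliminated.
Round 2: Option 1 17, Option 3 10, Option 4 6, Option 5 9. Option 4 eliminated.
Round 3: Option 1 17, Option 3 16, Option 5 9. Option 5 eliminated.
Round 4: Option 1 17, Option 3 25. Option 3 has a majority (≥22).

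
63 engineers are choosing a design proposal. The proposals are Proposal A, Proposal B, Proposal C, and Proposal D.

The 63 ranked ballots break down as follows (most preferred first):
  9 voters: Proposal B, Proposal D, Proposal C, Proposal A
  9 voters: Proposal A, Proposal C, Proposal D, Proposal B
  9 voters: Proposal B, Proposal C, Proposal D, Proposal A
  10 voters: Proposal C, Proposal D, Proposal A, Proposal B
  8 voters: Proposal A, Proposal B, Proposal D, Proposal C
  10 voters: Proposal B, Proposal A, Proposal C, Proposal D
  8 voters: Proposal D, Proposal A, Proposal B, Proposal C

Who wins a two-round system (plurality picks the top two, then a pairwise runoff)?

Proposal A

Round 1 first-place votes: Proposal A 17, Proposal B 28, Proposal C 10, Proposal D 8. Proposal B and Proposal A advance.
Runoff: Proposal B is ranked above Proposal A on 28 ballots, Proposal A above Proposal B on 35.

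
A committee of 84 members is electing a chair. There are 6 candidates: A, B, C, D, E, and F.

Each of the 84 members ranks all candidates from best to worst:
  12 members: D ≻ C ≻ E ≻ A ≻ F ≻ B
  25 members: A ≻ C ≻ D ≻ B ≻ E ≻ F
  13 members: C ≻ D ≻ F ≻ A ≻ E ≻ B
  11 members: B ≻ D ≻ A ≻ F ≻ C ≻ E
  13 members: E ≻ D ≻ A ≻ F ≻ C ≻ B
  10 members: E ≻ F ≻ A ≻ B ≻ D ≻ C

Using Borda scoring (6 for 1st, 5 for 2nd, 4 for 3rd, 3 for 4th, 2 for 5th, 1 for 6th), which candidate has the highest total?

D

A: 12×3 + 25×6 + 13×3 + 11×4 + 13×4 + 10×4 = 361
B: 12×1 + 25×3 + 13×1 + 11×6 + 13×1 + 10×3 = 209
C: 12×5 + 25×5 + 13×6 + 11×2 + 13×2 + 10×1 = 321
D: 12×6 + 25×4 + 13×5 + 11×5 + 13×5 + 10×2 = 377
E: 12×4 + 25×2 + 13×2 + 11×1 + 13×6 + 10×6 = 273
F: 12×2 + 25×1 + 13×4 + 11×3 + 13×3 + 10×5 = 223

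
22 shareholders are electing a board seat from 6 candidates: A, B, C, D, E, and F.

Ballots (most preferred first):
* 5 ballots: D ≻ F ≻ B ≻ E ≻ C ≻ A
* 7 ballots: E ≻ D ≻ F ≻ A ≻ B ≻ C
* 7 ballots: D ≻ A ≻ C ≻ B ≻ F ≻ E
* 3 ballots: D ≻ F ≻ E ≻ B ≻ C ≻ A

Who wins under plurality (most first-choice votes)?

D

First-place votes: A 0, B 0, C 0, D 15, E 7, F 0.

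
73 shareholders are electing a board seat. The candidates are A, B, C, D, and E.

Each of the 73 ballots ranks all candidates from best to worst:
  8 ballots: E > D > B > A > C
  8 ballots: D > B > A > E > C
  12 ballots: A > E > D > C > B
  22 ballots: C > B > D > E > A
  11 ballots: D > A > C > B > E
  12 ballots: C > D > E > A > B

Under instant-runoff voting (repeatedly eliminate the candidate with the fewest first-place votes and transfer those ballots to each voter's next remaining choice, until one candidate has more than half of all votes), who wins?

D

Round 1: A 12, B 0, C 34, D 19, E 8. B eliminated.
Round 2: A 12, C 34, D 19, E 8. E eliminated.
Round 3: A 12, C 34, D 27. A eliminated.
Round 4: C 34, D 39. D has a majority (≥37).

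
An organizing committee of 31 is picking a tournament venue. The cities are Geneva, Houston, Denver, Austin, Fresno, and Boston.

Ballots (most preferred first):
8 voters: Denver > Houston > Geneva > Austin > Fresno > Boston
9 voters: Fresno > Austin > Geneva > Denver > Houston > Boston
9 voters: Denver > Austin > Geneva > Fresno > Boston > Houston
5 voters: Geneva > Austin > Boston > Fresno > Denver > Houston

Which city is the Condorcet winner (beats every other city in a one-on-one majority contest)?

Denver vs Geneva: 17–14
Denver vs Houston: 31–0
Denver vs Austin: 17–14
Denver vs Fresno: 17–14
Denver vs Boston: 26–5
Denver beats every other city.

Denver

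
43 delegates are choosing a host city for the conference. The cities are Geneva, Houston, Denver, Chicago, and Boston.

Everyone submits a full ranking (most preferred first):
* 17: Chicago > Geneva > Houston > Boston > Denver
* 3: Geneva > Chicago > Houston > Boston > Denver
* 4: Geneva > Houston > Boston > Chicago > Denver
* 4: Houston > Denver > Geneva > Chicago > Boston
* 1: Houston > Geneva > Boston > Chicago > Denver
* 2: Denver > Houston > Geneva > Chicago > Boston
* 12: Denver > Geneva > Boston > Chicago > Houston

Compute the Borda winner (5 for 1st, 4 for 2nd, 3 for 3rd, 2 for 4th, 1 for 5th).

Geneva

Geneva: 17×4 + 3×5 + 4×5 + 4×3 + 1×4 + 2×3 + 12×4 = 173
Houston: 17×3 + 3×3 + 4×4 + 4×5 + 1×5 + 2×4 + 12×1 = 121
Denver: 17×1 + 3×1 + 4×1 + 4×4 + 1×1 + 2×5 + 12×5 = 111
Chicago: 17×5 + 3×4 + 4×2 + 4×2 + 1×2 + 2×2 + 12×2 = 143
Boston: 17×2 + 3×2 + 4×3 + 4×1 + 1×3 + 2×1 + 12×3 = 97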